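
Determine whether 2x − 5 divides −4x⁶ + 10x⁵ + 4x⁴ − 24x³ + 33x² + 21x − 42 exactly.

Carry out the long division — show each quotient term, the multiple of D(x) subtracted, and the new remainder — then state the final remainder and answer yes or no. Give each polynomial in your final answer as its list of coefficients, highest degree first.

Step 1: lead(−4x⁶ + 10x⁵ + 4x⁴ − 24x³ + 33x² + 21x − 42) ÷ lead(D) = −4x⁶ ÷ 2x = −2x⁵. Subtract (−2x⁵)·D = −4x⁶ + 10x⁵. Remainder: 4x⁴ − 24x³ + 33x² + 21x − 42.
Step 2: lead(4x⁴ − 24x³ + 33x² + 21x − 42) ÷ lead(D) = 4x⁴ ÷ 2x = 2x³. Subtract (2x³)·D = 4x⁴ − 10x³. Remainder: −14x³ + 33x² + 21x − 42.
Step 3: lead(−14x³ + 33x² + 21x − 42) ÷ lead(D) = −14x³ ÷ 2x = −7x². Subtract (−7x²)·D = −14x³ + 35x². Remainder: −2x² + 21x − 42.
Step 4: lead(−2x² + 21x − 42) ÷ lead(D) = −2x² ÷ 2x = −x. Subtract (−x)·D = −2x² + 5x. Remainder: 16x − 42.
Step 5: lead(16x − 42) ÷ lead(D) = 16x ÷ 2x = 8. Subtract (8)·D = 16x − 40. Remainder: −2.

R = [-2], so D(x) is not a factor of P(x). no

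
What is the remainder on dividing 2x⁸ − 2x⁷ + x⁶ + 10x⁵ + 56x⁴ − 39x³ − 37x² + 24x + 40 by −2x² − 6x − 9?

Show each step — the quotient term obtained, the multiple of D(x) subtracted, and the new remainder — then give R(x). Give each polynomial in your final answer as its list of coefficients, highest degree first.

R = [4]

Step 1: lead(2x⁸ − 2x⁷ + x⁶ + 10x⁵ + 56x⁴ − 39x³ − 37x² + 24x + 40) ÷ lead(D) = 2x⁸ ÷ −2x² = −x⁶. Subtract (−x⁶)·D = 2x⁸ + 6x⁷ + 9x⁶. Remainder: −8x⁷ − 8x⁶ + 10x⁵ + 56x⁴ − 39x³ − 37x² + 24x + 40.
Step 2: lead(−8x⁷ − 8x⁶ + 10x⁵ + 56x⁴ − 39x³ − 37x² + 24x + 40) ÷ lead(D) = −8x⁷ ÷ −2x² = 4x⁵. Subtract (4x⁵)·D = −8x⁷ − 24x⁶ − 36x⁵. Remainder: 16x⁶ + 46x⁵ + 56x⁴ − 39x³ − 37x² + 24x + 40.
Step 3: lead(16x⁶ + 46x⁵ + 56x⁴ − 39x³ − 37x² + 24x + 40) ÷ lead(D) = 16x⁶ ÷ −2x² = −8x⁴. Subtract (−8x⁴)·D = 16x⁶ + 48x⁵ + 72x⁴. Remainder: −2x⁵ − 16x⁴ − 39x³ − 37x² + 24x + 40.
Step 4: lead(−2x⁵ − 16x⁴ − 39x³ − 37x² + 24x + 40) ÷ lead(D) = −2x⁵ ÷ −2x² = x³. Subtract (x³)·D = −2x⁵ − 6x⁴ − 9x³. Remainder: −10x⁴ − 30x³ − 37x² + 24x + 40.
Step 5: lead(−10x⁴ − 30x³ − 37x² + 24x + 40) ÷ lead(D) = −10x⁴ ÷ −2x² = 5x². Subtract (5x²)·D = −10x⁴ − 30x³ − 45x². Remainder: 8x² + 24x + 40.
Step 6: lead(8x² + 24x + 40) ÷ lead(D) = 8x² ÷ −2x² = −4. Subtract (−4)·D = 8x² + 24x + 36. Remainder: 4.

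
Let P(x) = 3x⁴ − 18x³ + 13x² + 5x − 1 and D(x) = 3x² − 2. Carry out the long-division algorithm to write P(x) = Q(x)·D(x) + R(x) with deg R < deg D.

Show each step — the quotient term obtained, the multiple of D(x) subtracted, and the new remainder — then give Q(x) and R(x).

Step 1: lead(3x⁴ − 18x³ + 13x² + 5x − 1) ÷ lead(D) = 3x⁴ ÷ 3x² = x². Subtract (x²)·D = 3x⁴ − 2x². Remainder: −18x³ + 15x² + 5x − 1.
Step 2: lead(−18x³ + 15x² + 5x − 1) ÷ lead(D) = −18x³ ÷ 3x² = −6x. Subtract (−6x)·D = −18x³ + 12x. Remainder: 15x² − 7x − 1.
Step 3: lead(15x² − 7x − 1) ÷ lead(D) = 15x² ÷ 3x² = 5. Subtract (5)·D = 15x² − 10. Remainder: −7x + 9.

Q(x) = x² − 6x + 5; R(x) = −7x + 9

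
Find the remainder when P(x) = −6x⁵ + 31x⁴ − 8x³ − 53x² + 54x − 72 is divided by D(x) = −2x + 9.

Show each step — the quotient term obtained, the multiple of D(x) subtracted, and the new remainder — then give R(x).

R(x) = 9

Step 1: lead(−6x⁵ + 31x⁴ − 8x³ − 53x² + 54x − 72) ÷ lead(D) = −6x⁵ ÷ −2x = 3x⁴. Subtract (3x⁴)·D = −6x⁵ + 27x⁴. Remainder: 4x⁴ − 8x³ − 53x² + 54x − 72.
Step 2: lead(4x⁴ − 8x³ − 53x² + 54x − 72) ÷ lead(D) = 4x⁴ ÷ −2x = −2x³. Subtract (−2x³)·D = 4x⁴ − 18x³. Remainder: 10x³ − 53x² + 54x − 72.
Step 3: lead(10x³ − 53x² + 54x − 72) ÷ lead(D) = 10x³ ÷ −2x = −5x². Subtract (−5x²)·D = 10x³ − 45x². Remainder: −8x² + 54x − 72.
Step 4: lead(−8x² + 54x − 72) ÷ lead(D) = −8x² ÷ −2x = 4x. Subtract (4x)·D = −8x² + 36x. Remainder: 18x − 72.
Step 5: lead(18x − 72) ÷ lead(D) = 18x ÷ −2x = −9. Subtract (−9)·D = 18x − 81. Remainder: 9.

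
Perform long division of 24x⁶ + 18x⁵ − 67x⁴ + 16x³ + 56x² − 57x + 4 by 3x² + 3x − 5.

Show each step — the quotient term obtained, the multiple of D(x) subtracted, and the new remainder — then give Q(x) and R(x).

Step 1: lead(24x⁶ + 18x⁵ − 67x⁴ + 16x³ + 56x² − 57x + 4) ÷ lead(D) = 24x⁶ ÷ 3x² = 8x⁴. Subtract (8x⁴)·D = 24x⁶ + 24x⁵ − 40x⁴. Remainder: −6x⁵ − 27x⁴ + 16x³ + 56x² − 57x + 4.
Step 2: lead(−6x⁵ − 27x⁴ + 16x³ + 56x² − 57x + 4) ÷ lead(D) = −6x⁵ ÷ 3x² = −2x³. Subtract (−2x³)·D = −6x⁵ − 6x⁴ + 10x³. Remainder: −21x⁴ + 6x³ + 56x² − 57x + 4.
Step 3: lead(−21x⁴ + 6x³ + 56x² − 57x + 4) ÷ lead(D) = −21x⁴ ÷ 3x² = −7x². Subtract (−7x²)·D = −21x⁴ − 21x³ + 35x². Remainder: 27x³ + 21x² − 57x + 4.
Step 4: lead(27x³ + 21x² − 57x + 4) ÷ lead(D) = 27x³ ÷ 3x² = 9x. Subtract (9x)·D = 27x³ + 27x² − 45x. Remainder: −6x² − 12x + 4.
Step 5: lead(−6x² − 12x + 4) ÷ lead(D) = −6x² ÷ 3x² = −2. Subtract (−2)·D = −6x² − 6x + 10. Remainder: −6x − 6.

Q(x) = 8x⁴ − 2x³ − 7x² + 9x − 2; R(x) = −6x − 6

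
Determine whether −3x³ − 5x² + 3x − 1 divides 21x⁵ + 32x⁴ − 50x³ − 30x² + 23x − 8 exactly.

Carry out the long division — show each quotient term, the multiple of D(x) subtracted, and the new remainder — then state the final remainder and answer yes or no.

Step 1: lead(21x⁵ + 32x⁴ − 50x³ − 30x² + 23x − 8) ÷ lead(D) = 21x⁵ ÷ −3x³ = −7x². Subtract (−7x²)·D = 21x⁵ + 35x⁴ − 21x³ + 7x². Remainder: −3x⁴ − 29x³ − 37x² + 23x − 8.
Step 2: lead(−3x⁴ − 29x³ − 37x² + 23x − 8) ÷ lead(D) = −3x⁴ ÷ −3x³ = x. Subtract (x)·D = −3x⁴ − 5x³ + 3x² − x. Remainder: −24x³ − 40x² + 24x − 8.
Step 3: lead(−24x³ − 40x² + 24x − 8) ÷ lead(D) = −24x³ ÷ −3x³ = 8. Subtract (8)·D = −24x³ − 40x² + 24x − 8. Remainder: 0.

R(x) = 0, so D(x) is a factor of P(x). yes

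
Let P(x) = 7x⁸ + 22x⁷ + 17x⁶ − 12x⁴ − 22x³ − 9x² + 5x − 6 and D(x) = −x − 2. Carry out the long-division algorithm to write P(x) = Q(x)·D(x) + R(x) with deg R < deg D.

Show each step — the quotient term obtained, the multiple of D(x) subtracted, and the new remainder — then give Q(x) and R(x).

Step 1: lead(7x⁸ + 22x⁷ + 17x⁶ − 12x⁴ − 22x³ − 9x² + 5x − 6) ÷ lead(D) = 7x⁸ ÷ −x = −7x⁷. Subtract (−7x⁷)·D = 7x⁸ + 14x⁷. Remainder: 8x⁷ + 17x⁶ − 12x⁴ − 22x³ − 9x² + 5x − 6.
Step 2: lead(8x⁷ + 17x⁶ − 12x⁴ − 22x³ − 9x² + 5x − 6) ÷ lead(D) = 8x⁷ ÷ −x = −8x⁶. Subtract (−8x⁶)·D = 8x⁷ + 16x⁶. Remainder: x⁶ − 12x⁴ − 22x³ − 9x² + 5x − 6.
Step 3: lead(x⁶ − 12x⁴ − 22x³ − 9x² + 5x − 6) ÷ lead(D) = x⁶ ÷ −x = −x⁵. Subtract (−x⁵)·D = x⁶ + 2x⁵. Remainder: −2x⁵ − 12x⁴ − 22x³ − 9x² + 5x − 6.
Step 4: lead(−2x⁵ − 12x⁴ − 22x³ − 9x² + 5x − 6) ÷ lead(D) = −2x⁵ ÷ −x = 2x⁴. Subtract (2x⁴)·D = −2x⁵ − 4x⁴. Remainder: −8x⁴ − 22x³ − 9x² + 5x − 6.
Step 5: lead(−8x⁴ − 22x³ − 9x² + 5x − 6) ÷ lead(D) = −8x⁴ ÷ −x = 8x³. Subtract (8x³)·D = −8x⁴ − 16x³. Remainder: −6x³ − 9x² + 5x − 6.
Step 6: lead(−6x³ − 9x² + 5x − 6) ÷ lead(D) = −6x³ ÷ −x = 6x². Subtract (6x²)·D = −6x³ − 12x². Remainder: 3x² + 5x − 6.
Step 7: lead(3x² + 5x − 6) ÷ lead(D) = 3x² ÷ −x = −3x. Subtract (−3x)·D = 3x² + 6x. Remainder: −x − 6.
Step 8: lead(−x − 6) ÷ lead(D) = −x ÷ −x = 1. Subtract (1)·D = −x − 2. Remainder: −4.

Q(x) = −7x⁷ − 8x⁶ − x⁵ + 2x⁴ + 8x³ + 6x² − 3x + 1; R(x) = −4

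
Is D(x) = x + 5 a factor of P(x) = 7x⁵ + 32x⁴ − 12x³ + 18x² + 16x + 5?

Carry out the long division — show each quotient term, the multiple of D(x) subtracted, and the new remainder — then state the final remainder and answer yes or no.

Step 1: lead(7x⁵ + 32x⁴ − 12x³ + 18x² + 16x + 5) ÷ lead(D) = 7x⁵ ÷ x = 7x⁴. Subtract (7x⁴)·D = 7x⁵ + 35x⁴. Remainder: −3x⁴ − 12x³ + 18x² + 16x + 5.
Step 2: lead(−3x⁴ − 12x³ + 18x² + 16x + 5) ÷ lead(D) = −3x⁴ ÷ x = −3x³. Subtract (−3x³)·D = −3x⁴ − 15x³. Remainder: 3x³ + 18x² + 16x + 5.
Step 3: lead(3x³ + 18x² + 16x + 5) ÷ lead(D) = 3x³ ÷ x = 3x². Subtract (3x²)·D = 3x³ + 15x². Remainder: 3x² + 16x + 5.
Step 4: lead(3x² + 16x + 5) ÷ lead(D) = 3x² ÷ x = 3x. Subtract (3x)·D = 3x² + 15x. Remainder: x + 5.
Step 5: lead(x + 5) ÷ lead(D) = x ÷ x = 1. Subtract (1)·D = x + 5. Remainder: 0.

R(x) = 0, so D(x) is a factor of P(x). yes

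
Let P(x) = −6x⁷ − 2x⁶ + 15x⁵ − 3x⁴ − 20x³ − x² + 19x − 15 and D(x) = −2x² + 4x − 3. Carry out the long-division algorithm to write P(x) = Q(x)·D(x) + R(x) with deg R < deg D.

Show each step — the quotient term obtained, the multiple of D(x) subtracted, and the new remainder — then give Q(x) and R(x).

Step 1: lead(−6x⁷ − 2x⁶ + 15x⁵ − 3x⁴ − 20x³ − x² + 19x − 15) ÷ lead(D) = −6x⁷ ÷ −2x² = 3x⁵. Subtract (3x⁵)·D = −6x⁷ + 12x⁶ − 9x⁵. Remainder: −14x⁶ + 24x⁵ − 3x⁴ − 20x³ − x² + 19x − 15.
Step 2: lead(−14x⁶ + 24x⁵ − 3x⁴ − 20x³ − x² + 19x − 15) ÷ lead(D) = −14x⁶ ÷ −2x² = 7x⁴. Subtract (7x⁴)·D = −14x⁶ + 28x⁵ − 21x⁴. Remainder: −4x⁵ + 18x⁴ − 20x³ − x² + 19x − 15.
Step 3: lead(−4x⁵ + 18x⁴ − 20x³ − x² + 19x − 15) ÷ lead(D) = −4x⁵ ÷ −2x² = 2x³. Subtract (2x³)·D = −4x⁵ + 8x⁴ − 6x³. Remainder: 10x⁴ − 14x³ − x² + 19x − 15.
Step 4: lead(10x⁴ − 14x³ − x² + 19x − 15) ÷ lead(D) = 10x⁴ ÷ −2x² = −5x². Subtract (−5x²)·D = 10x⁴ − 20x³ + 15x². Remainder: 6x³ − 16x² + 19x − 15.
Step 5: lead(6x³ − 16x² + 19x − 15) ÷ lead(D) = 6x³ ÷ −2x² = −3x. Subtract (−3x)·D = 6x³ − 12x² + 9x. Remainder: −4x² + 10x − 15.
Step 6: lead(−4x² + 10x − 15) ÷ lead(D) = −4x² ÷ −2x² = 2. Subtract (2)·D = −4x² + 8x − 6. Remainder: 2x − 9.

Q(x) = 3x⁵ + 7x⁴ + 2x³ − 5x² − 3x + 2; R(x) = 2x − 9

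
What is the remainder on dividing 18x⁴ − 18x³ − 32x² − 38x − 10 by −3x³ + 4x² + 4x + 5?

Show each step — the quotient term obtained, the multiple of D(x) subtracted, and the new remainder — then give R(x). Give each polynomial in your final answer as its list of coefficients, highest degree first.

Step 1: lead(18x⁴ − 18x³ − 32x² − 38x − 10) ÷ lead(D) = 18x⁴ ÷ −3x³ = −6x. Subtract (−6x)·D = 18x⁴ − 24x³ − 24x² − 30x. Remainder: 6x³ − 8x² − 8x − 10.
Step 2: lead(6x³ − 8x² − 8x − 10) ÷ lead(D) = 6x³ ÷ −3x³ = −2. Subtract (−2)·D = 6x³ − 8x² − 8x − 10. Remainder: 0.

R = [0]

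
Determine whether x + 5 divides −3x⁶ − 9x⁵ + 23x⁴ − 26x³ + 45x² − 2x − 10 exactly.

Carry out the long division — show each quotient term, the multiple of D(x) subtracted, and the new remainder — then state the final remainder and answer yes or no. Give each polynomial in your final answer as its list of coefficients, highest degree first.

R = [0], so D(x) is a factor of P(x). yes

Step 1: lead(−3x⁶ − 9x⁵ + 23x⁴ − 26x³ + 45x² − 2x − 10) ÷ lead(D) = −3x⁶ ÷ x = −3x⁵. Subtract (−3x⁵)·D = −3x⁶ − 15x⁵. Remainder: 6x⁵ + 23x⁴ − 26x³ + 45x² − 2x − 10.
Step 2: lead(6x⁵ + 23x⁴ − 26x³ + 45x² − 2x − 10) ÷ lead(D) = 6x⁵ ÷ x = 6x⁴. Subtract (6x⁴)·D = 6x⁵ + 30x⁴. Remainder: −7x⁴ − 26x³ + 45x² − 2x − 10.
Step 3: lead(−7x⁴ − 26x³ + 45x² − 2x − 10) ÷ lead(D) = −7x⁴ ÷ x = −7x³. Subtract (−7x³)·D = −7x⁴ − 35x³. Remainder: 9x³ + 45x² − 2x − 10.
Step 4: lead(9x³ + 45x² − 2x − 10) ÷ lead(D) = 9x³ ÷ x = 9x². Subtract (9x²)·D = 9x³ + 45x². Remainder: −2x − 10.
Step 5: lead(−2x − 10) ÷ lead(D) = −2x ÷ x = −2. Subtract (−2)·D = −2x − 10. Remainder: 0.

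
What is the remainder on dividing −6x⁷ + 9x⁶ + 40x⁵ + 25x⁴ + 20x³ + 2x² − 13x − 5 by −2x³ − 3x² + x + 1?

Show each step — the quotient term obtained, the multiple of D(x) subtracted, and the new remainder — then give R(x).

Step 1: lead(−6x⁷ + 9x⁶ + 40x⁵ + 25x⁴ + 20x³ + 2x² − 13x − 5) ÷ lead(D) = −6x⁷ ÷ −2x³ = 3x⁴. Subtract (3x⁴)·D = −6x⁷ − 9x⁶ + 3x⁵ + 3x⁴. Remainder: 18x⁶ + 37x⁵ + 22x⁴ + 20x³ + 2x² − 13x − 5.
Step 2: lead(18x⁶ + 37x⁵ + 22x⁴ + 20x³ + 2x² − 13x − 5) ÷ lead(D) = 18x⁶ ÷ −2x³ = −9x³. Subtract (−9x³)·D = 18x⁶ + 27x⁵ − 9x⁴ − 9x³. Remainder: 10x⁵ + 31x⁴ + 29x³ + 2x² − 13x − 5.
Step 3: lead(10x⁵ + 31x⁴ + 29x³ + 2x² − 13x − 5) ÷ lead(D) = 10x⁵ ÷ −2x³ = −5x². Subtract (−5x²)·D = 10x⁵ + 15x⁴ − 5x³ − 5x². Remainder: 16x⁴ + 34x³ + 7x² − 13x − 5.
Step 4: lead(16x⁴ + 34x³ + 7x² − 13x − 5) ÷ lead(D) = 16x⁴ ÷ −2x³ = −8x. Subtract (−8x)·D = 16x⁴ + 24x³ − 8x² − 8x. Remainder: 10x³ + 15x² − 5x − 5.
Step 5: lead(10x³ + 15x² − 5x − 5) ÷ lead(D) = 10x³ ÷ −2x³ = −5. Subtract (−5)·D = 10x³ + 15x² − 5x − 5. Remainder: 0.

R(x) = 0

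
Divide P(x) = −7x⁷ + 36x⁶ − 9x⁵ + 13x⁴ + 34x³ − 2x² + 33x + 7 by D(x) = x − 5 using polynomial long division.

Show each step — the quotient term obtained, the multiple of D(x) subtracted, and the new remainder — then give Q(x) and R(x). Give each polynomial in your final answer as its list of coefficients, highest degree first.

Step 1: lead(−7x⁷ + 36x⁶ − 9x⁵ + 13x⁴ + 34x³ − 2x² + 33x + 7) ÷ lead(D) = −7x⁷ ÷ x = −7x⁶. Subtract (−7x⁶)·D = −7x⁷ + 35x⁶. Remainder: x⁶ − 9x⁵ + 13x⁴ + 34x³ − 2x² + 33x + 7.
Step 2: lead(x⁶ − 9x⁵ + 13x⁴ + 34x³ − 2x² + 33x + 7) ÷ lead(D) = x⁶ ÷ x = x⁵. Subtract (x⁵)·D = x⁶ − 5x⁵. Remainder: −4x⁵ + 13x⁴ + 34x³ − 2x² + 33x + 7.
Step 3: lead(−4x⁵ + 13x⁴ + 34x³ − 2x² + 33x + 7) ÷ lead(D) = −4x⁵ ÷ x = −4x⁴. Subtract (−4x⁴)·D = −4x⁵ + 20x⁴. Remainder: −7x⁴ + 34x³ − 2x² + 33x + 7.
Step 4: lead(−7x⁴ + 34x³ − 2x² + 33x + 7) ÷ lead(D) = −7x⁴ ÷ x = −7x³. Subtract (−7x³)·D = −7x⁴ + 35x³. Remainder: −x³ − 2x² + 33x + 7.
Step 5: lead(−x³ − 2x² + 33x + 7) ÷ lead(D) = −x³ ÷ x = −x². Subtract (−x²)·D = −x³ + 5x². Remainder: −7x² + 33x + 7.
Step 6: lead(−7x² + 33x + 7) ÷ lead(D) = −7x² ÷ x = −7x. Subtract (−7x)·D = −7x² + 35x. Remainder: −2x + 7.
Step 7: lead(−2x + 7) ÷ lead(D) = −2x ÷ x = −2. Subtract (−2)·D = −2x + 10. Remainder: −3.

Q = [-7, 1, -4, -7, -1, -7, -2]; R = [-3]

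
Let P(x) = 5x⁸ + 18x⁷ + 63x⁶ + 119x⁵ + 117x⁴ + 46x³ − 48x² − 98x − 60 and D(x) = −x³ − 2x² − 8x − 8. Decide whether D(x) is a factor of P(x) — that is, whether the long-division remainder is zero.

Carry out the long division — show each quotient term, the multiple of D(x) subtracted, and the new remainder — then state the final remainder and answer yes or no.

R(x) = 6x + 4, so D(x) is not a factor of P(x). no

Step 1: lead(5x⁸ + 18x⁷ + 63x⁶ + 119x⁵ + 117x⁴ + 46x³ − 48x² − 98x − 60) ÷ lead(D) = 5x⁸ ÷ −x³ = −5x⁵. Subtract (−5x⁵)·D = 5x⁸ + 10x⁷ + 40x⁶ + 40x⁵. Remainder: 8x⁷ + 23x⁶ + 79x⁵ + 117x⁴ + 46x³ − 48x² − 98x − 60.
Step 2: lead(8x⁷ + 23x⁶ + 79x⁵ + 117x⁴ + 46x³ − 48x² − 98x − 60) ÷ lead(D) = 8x⁷ ÷ −x³ = −8x⁴. Subtract (−8x⁴)·D = 8x⁷ + 16x⁶ + 64x⁵ + 64x⁴. Remainder: 7x⁶ + 15x⁵ + 53x⁴ + 46x³ − 48x² − 98x − 60.
Step 3: lead(7x⁶ + 15x⁵ + 53x⁴ + 46x³ − 48x² − 98x − 60) ÷ lead(D) = 7x⁶ ÷ −x³ = −7x³. Subtract (−7x³)·D = 7x⁶ + 14x⁵ + 56x⁴ + 56x³. Remainder: x⁵ − 3x⁴ − 10x³ − 48x² − 98x − 60.
Step 4: lead(x⁵ − 3x⁴ − 10x³ − 48x² − 98x − 60) ÷ lead(D) = x⁵ ÷ −x³ = −x². Subtract (−x²)·D = x⁵ + 2x⁴ + 8x³ + 8x². Remainder: −5x⁴ − 18x³ − 56x² − 98x − 60.
Step 5: lead(−5x⁴ − 18x³ − 56x² − 98x − 60) ÷ lead(D) = −5x⁴ ÷ −x³ = 5x. Subtract (5x)·D = −5x⁴ − 10x³ − 40x² − 40x. Remainder: −8x³ − 16x² − 58x − 60.
Step 6: lead(−8x³ − 16x² − 58x − 60) ÷ lead(D) = −8x³ ÷ −x³ = 8. Subtract (8)·D = −8x³ − 16x² − 64x − 64. Remainder: 6x + 4.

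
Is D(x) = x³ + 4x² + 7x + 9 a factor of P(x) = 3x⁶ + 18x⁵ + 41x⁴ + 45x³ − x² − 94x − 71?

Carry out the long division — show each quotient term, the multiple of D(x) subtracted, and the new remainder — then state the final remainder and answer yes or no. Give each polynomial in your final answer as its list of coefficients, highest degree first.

Step 1: lead(3x⁶ + 18x⁵ + 41x⁴ + 45x³ − x² − 94x − 71) ÷ lead(D) = 3x⁶ ÷ x³ = 3x³. Subtract (3x³)·D = 3x⁶ + 12x⁵ + 21x⁴ + 27x³. Remainder: 6x⁵ + 20x⁴ + 18x³ − x² − 94x − 71.
Step 2: lead(6x⁵ + 20x⁴ + 18x³ − x² − 94x − 71) ÷ lead(D) = 6x⁵ ÷ x³ = 6x². Subtract (6x²)·D = 6x⁵ + 24x⁴ + 42x³ + 54x². Remainder: −4x⁴ − 24x³ − 55x² − 94x − 71.
Step 3: lead(−4x⁴ − 24x³ − 55x² − 94x − 71) ÷ lead(D) = −4x⁴ ÷ x³ = −4x. Subtract (−4x)·D = −4x⁴ − 16x³ − 28x² − 36x. Remainder: −8x³ − 27x² − 58x − 71.
Step 4: lead(−8x³ − 27x² − 58x − 71) ÷ lead(D) = −8x³ ÷ x³ = −8. Subtract (−8)·D = −8x³ − 32x² − 56x − 72. Remainder: 5x² − 2x + 1.

R = [5, -2, 1], so D(x) is not a factor of P(x). no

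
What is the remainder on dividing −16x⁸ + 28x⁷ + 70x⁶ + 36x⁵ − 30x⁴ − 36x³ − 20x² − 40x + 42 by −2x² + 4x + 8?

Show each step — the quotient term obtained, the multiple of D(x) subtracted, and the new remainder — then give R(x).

R(x) = −6

Step 1: lead(−16x⁸ + 28x⁷ + 70x⁶ + 36x⁵ − 30x⁴ − 36x³ − 20x² − 40x + 42) ÷ lead(D) = −16x⁸ ÷ −2x² = 8x⁶. Subtract (8x⁶)·D = −16x⁸ + 32x⁷ + 64x⁶. Remainder: −4x⁷ + 6x⁶ + 36x⁵ − 30x⁴ − 36x³ − 20x² − 40x + 42.
Step 2: lead(−4x⁷ + 6x⁶ + 36x⁵ − 30x⁴ − 36x³ − 20x² − 40x + 42) ÷ lead(D) = −4x⁷ ÷ −2x² = 2x⁵. Subtract (2x⁵)·D = −4x⁷ + 8x⁶ + 16x⁵. Remainder: −2x⁶ + 20x⁵ − 30x⁴ − 36x³ − 20x² − 40x + 42.
Step 3: lead(−2x⁶ + 20x⁵ − 30x⁴ − 36x³ − 20x² − 40x + 42) ÷ lead(D) = −2x⁶ ÷ −2x² = x⁴. Subtract (x⁴)·D = −2x⁶ + 4x⁵ + 8x⁴. Remainder: 16x⁵ − 38x⁴ − 36x³ − 20x² − 40x + 42.
Step 4: lead(16x⁵ − 38x⁴ − 36x³ − 20x² − 40x + 42) ÷ lead(D) = 16x⁵ ÷ −2x² = −8x³. Subtract (−8x³)·D = 16x⁵ − 32x⁴ − 64x³. Remainder: −6x⁴ + 28x³ − 20x² − 40x + 42.
Step 5: lead(−6x⁴ + 28x³ − 20x² − 40x + 42) ÷ lead(D) = −6x⁴ ÷ −2x² = 3x². Subtract (3x²)·D = −6x⁴ + 12x³ + 24x². Remainder: 16x³ − 44x² − 40x + 42.
Step 6: lead(16x³ − 44x² − 40x + 42) ÷ lead(D) = 16x³ ÷ −2x² = −8x. Subtract (−8x)·D = 16x³ − 32x² − 64x. Remainder: −12x² + 24x + 42.
Step 7: lead(−12x² + 24x + 42) ÷ lead(D) = −12x² ÷ −2x² = 6. Subtract (6)·D = −12x² + 24x + 48. Remainder: −6.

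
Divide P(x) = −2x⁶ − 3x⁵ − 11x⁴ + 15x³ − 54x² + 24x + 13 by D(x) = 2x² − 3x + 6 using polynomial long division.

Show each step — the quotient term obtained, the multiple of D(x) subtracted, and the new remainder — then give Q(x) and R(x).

Step 1: lead(−2x⁶ − 3x⁵ − 11x⁴ + 15x³ − 54x² + 24x + 13) ÷ lead(D) = −2x⁶ ÷ 2x² = −x⁴. Subtract (−x⁴)·D = −2x⁶ + 3x⁵ − 6x⁴. Remainder: −6x⁵ − 5x⁴ + 15x³ − 54x² + 24x + 13.
Step 2: lead(−6x⁵ − 5x⁴ + 15x³ − 54x² + 24x + 13) ÷ lead(D) = −6x⁵ ÷ 2x² = −3x³. Subtract (−3x³)·D = −6x⁵ + 9x⁴ − 18x³. Remainder: −14x⁴ + 33x³ − 54x² + 24x + 13.
Step 3: lead(−14x⁴ + 33x³ − 54x² + 24x + 13) ÷ lead(D) = −14x⁴ ÷ 2x² = −7x². Subtract (−7x²)·D = −14x⁴ + 21x³ − 42x². Remainder: 12x³ − 12x² + 24x + 13.
Step 4: lead(12x³ − 12x² + 24x + 13) ÷ lead(D) = 12x³ ÷ 2x² = 6x. Subtract (6x)·D = 12x³ − 18x² + 36x. Remainder: 6x² − 12x + 13.
Step 5: lead(6x² − 12x + 13) ÷ lead(D) = 6x² ÷ 2x² = 3. Subtract (3)·D = 6x² − 9x + 18. Remainder: −3x − 5.

Q(x) = −x⁴ − 3x³ − 7x² + 6x + 3; R(x) = −3x − 5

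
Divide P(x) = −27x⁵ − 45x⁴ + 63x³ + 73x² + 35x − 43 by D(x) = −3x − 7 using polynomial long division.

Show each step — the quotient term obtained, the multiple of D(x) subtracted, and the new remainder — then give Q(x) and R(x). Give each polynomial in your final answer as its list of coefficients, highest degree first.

Q = [9, -6, -7, -8, 7]; R = [6]

Step 1: lead(−27x⁵ − 45x⁴ + 63x³ + 73x² + 35x − 43) ÷ lead(D) = −27x⁵ ÷ −3x = 9x⁴. Subtract (9x⁴)·D = −27x⁵ − 63x⁴. Remainder: 18x⁴ + 63x³ + 73x² + 35x − 43.
Step 2: lead(18x⁴ + 63x³ + 73x² + 35x − 43) ÷ lead(D) = 18x⁴ ÷ −3x = −6x³. Subtract (−6x³)·D = 18x⁴ + 42x³. Remainder: 21x³ + 73x² + 35x − 43.
Step 3: lead(21x³ + 73x² + 35x − 43) ÷ lead(D) = 21x³ ÷ −3x = −7x². Subtract (−7x²)·D = 21x³ + 49x². Remainder: 24x² + 35x − 43.
Step 4: lead(24x² + 35x − 43) ÷ lead(D) = 24x² ÷ −3x = −8x. Subtract (−8x)·D = 24x² + 56x. Remainder: −21x − 43.
Step 5: lead(−21x − 43) ÷ lead(D) = −21x ÷ −3x = 7. Subtract (7)·D = −21x − 49. Remainder: 6.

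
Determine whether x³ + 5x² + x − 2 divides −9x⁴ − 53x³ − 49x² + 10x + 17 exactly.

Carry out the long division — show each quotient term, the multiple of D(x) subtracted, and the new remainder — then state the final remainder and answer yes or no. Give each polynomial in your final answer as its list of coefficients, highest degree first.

R = [1], so D(x) is not a factor of P(x). no

Step 1: lead(−9x⁴ − 53x³ − 49x² + 10x + 17) ÷ lead(D) = −9x⁴ ÷ x³ = −9x. Subtract (−9x)·D = −9x⁴ − 45x³ − 9x² + 18x. Remainder: −8x³ − 40x² − 8x + 17.
Step 2: lead(−8x³ − 40x² − 8x + 17) ÷ lead(D) = −8x³ ÷ x³ = −8. Subtract (−8)·D = −8x³ − 40x² − 8x + 16. Remainder: 1.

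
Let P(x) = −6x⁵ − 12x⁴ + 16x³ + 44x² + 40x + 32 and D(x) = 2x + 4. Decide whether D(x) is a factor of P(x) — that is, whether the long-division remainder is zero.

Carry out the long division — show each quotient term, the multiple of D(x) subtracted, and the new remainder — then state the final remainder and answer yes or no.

Step 1: lead(−6x⁵ − 12x⁴ + 16x³ + 44x² + 40x + 32) ÷ lead(D) = −6x⁵ ÷ 2x = −3x⁴. Subtract (−3x⁴)·D = −6x⁵ − 12x⁴. Remainder: 16x³ + 44x² + 40x + 32.
Step 2: lead(16x³ + 44x² + 40x + 32) ÷ lead(D) = 16x³ ÷ 2x = 8x². Subtract (8x²)·D = 16x³ + 32x². Remainder: 12x² + 40x + 32.
Step 3: lead(12x² + 40x + 32) ÷ lead(D) = 12x² ÷ 2x = 6x. Subtract (6x)·D = 12x² + 24x. Remainder: 16x + 32.
Step 4: lead(16x + 32) ÷ lead(D) = 16x ÷ 2x = 8. Subtract (8)·D = 16x + 32. Remainder: 0.

R(x) = 0, so D(x) is a factor of P(x). yes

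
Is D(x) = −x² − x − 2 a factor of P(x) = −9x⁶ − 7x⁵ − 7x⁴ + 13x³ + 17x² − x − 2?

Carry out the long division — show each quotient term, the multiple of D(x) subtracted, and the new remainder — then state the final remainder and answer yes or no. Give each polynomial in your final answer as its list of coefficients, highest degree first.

Step 1: lead(−9x⁶ − 7x⁵ − 7x⁴ + 13x³ + 17x² − x − 2) ÷ lead(D) = −9x⁶ ÷ −x² = 9x⁴. Subtract (9x⁴)·D = −9x⁶ − 9x⁵ − 18x⁴. Remainder: 2x⁵ + 11x⁴ + 13x³ + 17x² − x − 2.
Step 2: lead(2x⁵ + 11x⁴ + 13x³ + 17x² − x − 2) ÷ lead(D) = 2x⁵ ÷ −x² = −2x³. Subtract (−2x³)·D = 2x⁵ + 2x⁴ + 4x³. Remainder: 9x⁴ + 9x³ + 17x² − x − 2.
Step 3: lead(9x⁴ + 9x³ + 17x² − x − 2) ÷ lead(D) = 9x⁴ ÷ −x² = −9x². Subtract (−9x²)·D = 9x⁴ + 9x³ + 18x². Remainder: −x² − x − 2.
Step 4: lead(−x² − x − 2) ÷ lead(D) = −x² ÷ −x² = 1. Subtract (1)·D = −x² − x − 2. Remainder: 0.

R = [0], so D(x) is a factor of P(x). yes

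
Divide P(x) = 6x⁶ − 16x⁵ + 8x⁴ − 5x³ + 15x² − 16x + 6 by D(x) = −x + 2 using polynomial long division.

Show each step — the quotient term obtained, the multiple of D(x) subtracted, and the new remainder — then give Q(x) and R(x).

Step 1: lead(6x⁶ − 16x⁵ + 8x⁴ − 5x³ + 15x² − 16x + 6) ÷ lead(D) = 6x⁶ ÷ −x = −6x⁵. Subtract (−6x⁵)·D = 6x⁶ − 12x⁵. Remainder: −4x⁵ + 8x⁴ − 5x³ + 15x² − 16x + 6.
Step 2: lead(−4x⁵ + 8x⁴ − 5x³ + 15x² − 16x + 6) ÷ lead(D) = −4x⁵ ÷ −x = 4x⁴. Subtract (4x⁴)·D = −4x⁵ + 8x⁴. Remainder: −5x³ + 15x² − 16x + 6.
Step 3: lead(−5x³ + 15x² − 16x + 6) ÷ lead(D) = −5x³ ÷ −x = 5x². Subtract (5x²)·D = −5x³ + 10x². Remainder: 5x² − 16x + 6.
Step 4: lead(5x² − 16x + 6) ÷ lead(D) = 5x² ÷ −x = −5x. Subtract (−5x)·D = 5x² − 10x. Remainder: −6x + 6.
Step 5: lead(−6x + 6) ÷ lead(D) = −6x ÷ −x = 6. Subtract (6)·D = −6x + 12. Remainder: −6.

Q(x) = −6x⁵ + 4x⁴ + 5x² − 5x + 6; R(x) = −6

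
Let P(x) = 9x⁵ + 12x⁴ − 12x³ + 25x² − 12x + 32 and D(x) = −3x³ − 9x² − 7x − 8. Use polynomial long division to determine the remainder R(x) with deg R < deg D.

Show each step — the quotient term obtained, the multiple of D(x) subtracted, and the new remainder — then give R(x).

Step 1: lead(9x⁵ + 12x⁴ − 12x³ + 25x² − 12x + 32) ÷ lead(D) = 9x⁵ ÷ −3x³ = −3x². Subtract (−3x²)·D = 9x⁵ + 27x⁴ + 21x³ + 24x². Remainder: −15x⁴ − 33x³ + x² − 12x + 32.
Step 2: lead(−15x⁴ − 33x³ + x² − 12x + 32) ÷ lead(D) = −15x⁴ ÷ −3x³ = 5x. Subtract (5x)·D = −15x⁴ − 45x³ − 35x² − 40x. Remainder: 12x³ + 36x² + 28x + 32.
Step 3: lead(12x³ + 36x² + 28x + 32) ÷ lead(D) = 12x³ ÷ −3x³ = −4. Subtract (−4)·D = 12x³ + 36x² + 28x + 32. Remainder: 0.

R(x) = 0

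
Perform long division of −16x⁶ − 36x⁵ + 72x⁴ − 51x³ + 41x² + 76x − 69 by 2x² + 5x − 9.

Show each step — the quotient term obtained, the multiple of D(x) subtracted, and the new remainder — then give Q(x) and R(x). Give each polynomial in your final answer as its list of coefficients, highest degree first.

Step 1: lead(−16x⁶ − 36x⁵ + 72x⁴ − 51x³ + 41x² + 76x − 69) ÷ lead(D) = −16x⁶ ÷ 2x² = −8x⁴. Subtract (−8x⁴)·D = −16x⁶ − 40x⁵ + 72x⁴. Remainder: 4x⁵ − 51x³ + 41x² + 76x − 69.
Step 2: lead(4x⁵ − 51x³ + 41x² + 76x − 69) ÷ lead(D) = 4x⁵ ÷ 2x² = 2x³. Subtract (2x³)·D = 4x⁵ + 10x⁴ − 18x³. Remainder: −10x⁴ − 33x³ + 41x² + 76x − 69.
Step 3: lead(−10x⁴ − 33x³ + 41x² + 76x − 69) ÷ lead(D) = −10x⁴ ÷ 2x² = −5x². Subtract (−5x²)·D = −10x⁴ − 25x³ + 45x². Remainder: −8x³ − 4x² + 76x − 69.
Step 4: lead(−8x³ − 4x² + 76x − 69) ÷ lead(D) = −8x³ ÷ 2x² = −4x. Subtract (−4x)·D = −8x³ − 20x² + 36x. Remainder: 16x² + 40x − 69.
Step 5: lead(16x² + 40x − 69) ÷ lead(D) = 16x² ÷ 2x² = 8. Subtract (8)·D = 16x² + 40x − 72. Remainder: 3.

Q = [-8, 2, -5, -4, 8]; R = [3]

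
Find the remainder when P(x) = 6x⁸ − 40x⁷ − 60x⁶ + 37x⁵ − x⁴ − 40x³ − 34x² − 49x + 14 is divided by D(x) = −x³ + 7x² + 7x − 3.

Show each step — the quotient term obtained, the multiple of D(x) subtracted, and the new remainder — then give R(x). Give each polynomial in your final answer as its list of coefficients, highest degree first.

Step 1: lead(6x⁸ − 40x⁷ − 60x⁶ + 37x⁵ − x⁴ − 40x³ − 34x² − 49x + 14) ÷ lead(D) = 6x⁸ ÷ −x³ = −6x⁵. Subtract (−6x⁵)·D = 6x⁸ − 42x⁷ − 42x⁶ + 18x⁵. Remainder: 2x⁷ − 18x⁶ + 19x⁵ − x⁴ − 40x³ − 34x² − 49x + 14.
Step 2: lead(2x⁷ − 18x⁶ + 19x⁵ − x⁴ − 40x³ − 34x² − 49x + 14) ÷ lead(D) = 2x⁷ ÷ −x³ = −2x⁴. Subtract (−2x⁴)·D = 2x⁷ − 14x⁶ − 14x⁵ + 6x⁴. Remainder: −4x⁶ + 33x⁵ − 7x⁴ − 40x³ − 34x² − 49x + 14.
Step 3: lead(−4x⁶ + 33x⁵ − 7x⁴ − 40x³ − 34x² − 49x + 14) ÷ lead(D) = −4x⁶ ÷ −x³ = 4x³. Subtract (4x³)·D = −4x⁶ + 28x⁵ + 28x⁴ − 12x³. Remainder: 5x⁵ − 35x⁴ − 28x³ − 34x² − 49x + 14.
Step 4: lead(5x⁵ − 35x⁴ − 28x³ − 34x² − 49x + 14) ÷ lead(D) = 5x⁵ ÷ −x³ = −5x². Subtract (−5x²)·D = 5x⁵ − 35x⁴ − 35x³ + 15x². Remainder: 7x³ − 49x² − 49x + 14.
Step 5: lead(7x³ − 49x² − 49x + 14) ÷ lead(D) = 7x³ ÷ −x³ = −7. Subtract (−7)·D = 7x³ − 49x² − 49x + 21. Remainder: −7.

R = [-7]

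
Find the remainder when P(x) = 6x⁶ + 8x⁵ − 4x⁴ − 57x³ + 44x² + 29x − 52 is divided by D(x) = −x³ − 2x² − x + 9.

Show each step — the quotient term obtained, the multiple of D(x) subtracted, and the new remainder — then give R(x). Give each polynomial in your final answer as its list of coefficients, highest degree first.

R = [6, -7]

Step 1: lead(6x⁶ + 8x⁵ − 4x⁴ − 57x³ + 44x² + 29x − 52) ÷ lead(D) = 6x⁶ ÷ −x³ = −6x³. Subtract (−6x³)·D = 6x⁶ + 12x⁵ + 6x⁴ − 54x³. Remainder: −4x⁵ − 10x⁴ − 3x³ + 44x² + 29x − 52.
Step 2: lead(−4x⁵ − 10x⁴ − 3x³ + 44x² + 29x − 52) ÷ lead(D) = −4x⁵ ÷ −x³ = 4x². Subtract (4x²)·D = −4x⁵ − 8x⁴ − 4x³ + 36x². Remainder: −2x⁴ + x³ + 8x² + 29x − 52.
Step 3: lead(−2x⁴ + x³ + 8x² + 29x − 52) ÷ lead(D) = −2x⁴ ÷ −x³ = 2x. Subtract (2x)·D = −2x⁴ − 4x³ − 2x² + 18x. Remainder: 5x³ + 10x² + 11x − 52.
Step 4: lead(5x³ + 10x² + 11x − 52) ÷ lead(D) = 5x³ ÷ −x³ = −5. Subtract (−5)·D = 5x³ + 10x² + 5x − 45. Remainder: 6x − 7.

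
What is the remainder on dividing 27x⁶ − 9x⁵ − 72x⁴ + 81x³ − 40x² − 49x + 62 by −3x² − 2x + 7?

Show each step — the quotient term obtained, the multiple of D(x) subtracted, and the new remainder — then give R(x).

R(x) = −3x − 1

Step 1: lead(27x⁶ − 9x⁵ − 72x⁴ + 81x³ − 40x² − 49x + 62) ÷ lead(D) = 27x⁶ ÷ −3x² = −9x⁴. Subtract (−9x⁴)·D = 27x⁶ + 18x⁵ − 63x⁴. Remainder: −27x⁵ − 9x⁴ + 81x³ − 40x² − 49x + 62.
Step 2: lead(−27x⁵ − 9x⁴ + 81x³ − 40x² − 49x + 62) ÷ lead(D) = −27x⁵ ÷ −3x² = 9x³. Subtract (9x³)·D = −27x⁵ − 18x⁴ + 63x³. Remainder: 9x⁴ + 18x³ − 40x² − 49x + 62.
Step 3: lead(9x⁴ + 18x³ − 40x² − 49x + 62) ÷ lead(D) = 9x⁴ ÷ −3x² = −3x². Subtract (−3x²)·D = 9x⁴ + 6x³ − 21x². Remainder: 12x³ − 19x² − 49x + 62.
Step 4: lead(12x³ − 19x² − 49x + 62) ÷ lead(D) = 12x³ ÷ −3x² = −4x. Subtract (−4x)·D = 12x³ + 8x² − 28x. Remainder: −27x² − 21x + 62.
Step 5: lead(−27x² − 21x + 62) ÷ lead(D) = −27x² ÷ −3x² = 9. Subtract (9)·D = −27x² − 18x + 63. Remainder: −3x − 1.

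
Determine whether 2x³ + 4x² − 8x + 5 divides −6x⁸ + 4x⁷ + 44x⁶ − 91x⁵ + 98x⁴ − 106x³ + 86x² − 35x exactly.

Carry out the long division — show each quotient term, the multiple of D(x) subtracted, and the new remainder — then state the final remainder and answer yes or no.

Step 1: lead(−6x⁸ + 4x⁷ + 44x⁶ − 91x⁵ + 98x⁴ − 106x³ + 86x² − 35x) ÷ lead(D) = −6x⁸ ÷ 2x³ = −3x⁵. Subtract (−3x⁵)·D = −6x⁸ − 12x⁷ + 24x⁶ − 15x⁵. Remainder: 16x⁷ + 20x⁶ − 76x⁵ + 98x⁴ − 106x³ + 86x² − 35x.
Step 2: lead(16x⁷ + 20x⁶ − 76x⁵ + 98x⁴ − 106x³ + 86x² − 35x) ÷ lead(D) = 16x⁷ ÷ 2x³ = 8x⁴. Subtract (8x⁴)·D = 16x⁷ + 32x⁶ − 64x⁵ + 40x⁴. Remainder: −12x⁶ − 12x⁵ + 58x⁴ − 106x³ + 86x² − 35x.
Step 3: lead(−12x⁶ − 12x⁵ + 58x⁴ − 106x³ + 86x² − 35x) ÷ lead(D) = −12x⁶ ÷ 2x³ = −6x³. Subtract (−6x³)·D = −12x⁶ − 24x⁵ + 48x⁴ − 30x³. Remainder: 12x⁵ + 10x⁴ − 76x³ + 86x² − 35x.
Step 4: lead(12x⁵ + 10x⁴ − 76x³ + 86x² − 35x) ÷ lead(D) = 12x⁵ ÷ 2x³ = 6x². Subtract (6x²)·D = 12x⁵ + 24x⁴ − 48x³ + 30x². Remainder: −14x⁴ − 28x³ + 56x² − 35x.
Step 5: lead(−14x⁴ − 28x³ + 56x² − 35x) ÷ lead(D) = −14x⁴ ÷ 2x³ = −7x. Subtract (−7x)·D = −14x⁴ − 28x³ + 56x² − 35x. Remainder: 0.

R(x) = 0, so D(x) is a factor of P(x). yes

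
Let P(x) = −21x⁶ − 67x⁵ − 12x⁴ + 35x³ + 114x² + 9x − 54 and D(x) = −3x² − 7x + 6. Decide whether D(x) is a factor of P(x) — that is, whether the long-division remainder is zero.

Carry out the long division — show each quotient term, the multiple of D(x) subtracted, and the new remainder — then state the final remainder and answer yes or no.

Step 1: lead(−21x⁶ − 67x⁵ − 12x⁴ + 35x³ + 114x² + 9x − 54) ÷ lead(D) = −21x⁶ ÷ −3x² = 7x⁴. Subtract (7x⁴)·D = −21x⁶ − 49x⁵ + 42x⁴. Remainder: −18x⁵ − 54x⁴ + 35x³ + 114x² + 9x − 54.
Step 2: lead(−18x⁵ − 54x⁴ + 35x³ + 114x² + 9x − 54) ÷ lead(D) = −18x⁵ ÷ −3x² = 6x³. Subtract (6x³)·D = −18x⁵ − 42x⁴ + 36x³. Remainder: −12x⁴ − x³ + 114x² + 9x − 54.
Step 3: lead(−12x⁴ − x³ + 114x² + 9x − 54) ÷ lead(D) = −12x⁴ ÷ −3x² = 4x². Subtract (4x²)·D = −12x⁴ − 28x³ + 24x². Remainder: 27x³ + 90x² + 9x − 54.
Step 4: lead(27x³ + 90x² + 9x − 54) ÷ lead(D) = 27x³ ÷ −3x² = −9x. Subtract (−9x)·D = 27x³ + 63x² − 54x. Remainder: 27x² + 63x − 54.
Step 5: lead(27x² + 63x − 54) ÷ lead(D) = 27x² ÷ −3x² = −9. Subtract (−9)·D = 27x² + 63x − 54. Remainder: 0.

R(x) = 0, so D(x) is a factor of P(x). yes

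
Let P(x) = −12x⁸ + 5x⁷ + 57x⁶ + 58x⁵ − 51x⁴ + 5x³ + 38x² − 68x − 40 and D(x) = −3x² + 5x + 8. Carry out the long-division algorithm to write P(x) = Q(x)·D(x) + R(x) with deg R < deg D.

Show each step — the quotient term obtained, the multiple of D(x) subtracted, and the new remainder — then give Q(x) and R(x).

Q(x) = 4x⁶ + 5x⁵ − 6x³ + 7x² − 6x − 4; R(x) = −8

Step 1: lead(−12x⁸ + 5x⁷ + 57x⁶ + 58x⁵ − 51x⁴ + 5x³ + 38x² − 68x − 40) ÷ lead(D) = −12x⁸ ÷ −3x² = 4x⁶. Subtract (4x⁶)·D = −12x⁸ + 20x⁷ + 32x⁶. Remainder: −15x⁷ + 25x⁶ + 58x⁵ − 51x⁴ + 5x³ + 38x² − 68x − 40.
Step 2: lead(−15x⁷ + 25x⁶ + 58x⁵ − 51x⁴ + 5x³ + 38x² − 68x − 40) ÷ lead(D) = −15x⁷ ÷ −3x² = 5x⁵. Subtract (5x⁵)·D = −15x⁷ + 25x⁶ + 40x⁵. Remainder: 18x⁵ − 51x⁴ + 5x³ + 38x² − 68x − 40.
Step 3: lead(18x⁵ − 51x⁴ + 5x³ + 38x² − 68x − 40) ÷ lead(D) = 18x⁵ ÷ −3x² = −6x³. Subtract (−6x³)·D = 18x⁵ − 30x⁴ − 48x³. Remainder: −21x⁴ + 53x³ + 38x² − 68x − 40.
Step 4: lead(−21x⁴ + 53x³ + 38x² − 68x − 40) ÷ lead(D) = −21x⁴ ÷ −3x² = 7x². Subtract (7x²)·D = −21x⁴ + 35x³ + 56x². Remainder: 18x³ − 18x² − 68x − 40.
Step 5: lead(18x³ − 18x² − 68x − 40) ÷ lead(D) = 18x³ ÷ −3x² = −6x. Subtract (−6x)·D = 18x³ − 30x² − 48x. Remainder: 12x² − 20x − 40.
Step 6: lead(12x² − 20x − 40) ÷ lead(D) = 12x² ÷ −3x² = −4. Subtract (−4)·D = 12x² − 20x − 32. Remainder: −8.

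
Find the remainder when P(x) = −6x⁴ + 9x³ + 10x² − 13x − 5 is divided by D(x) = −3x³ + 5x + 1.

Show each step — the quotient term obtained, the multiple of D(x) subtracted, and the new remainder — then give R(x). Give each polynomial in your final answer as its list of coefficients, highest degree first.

R = [-2]

Step 1: lead(−6x⁴ + 9x³ + 10x² − 13x − 5) ÷ lead(D) = −6x⁴ ÷ −3x³ = 2x. Subtract (2x)·D = −6x⁴ + 10x² + 2x. Remainder: 9x³ − 15x − 5.
Step 2: lead(9x³ − 15x − 5) ÷ lead(D) = 9x³ ÷ −3x³ = −3. Subtract (−3)·D = 9x³ − 15x − 3. Remainder: −2.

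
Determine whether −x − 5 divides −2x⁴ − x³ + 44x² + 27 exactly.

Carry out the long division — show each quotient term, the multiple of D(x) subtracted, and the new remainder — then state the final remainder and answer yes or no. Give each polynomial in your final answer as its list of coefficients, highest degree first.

Step 1: lead(−2x⁴ − x³ + 44x² + 27) ÷ lead(D) = −2x⁴ ÷ −x = 2x³. Subtract (2x³)·D = −2x⁴ − 10x³. Remainder: 9x³ + 44x² + 27.
Step 2: lead(9x³ + 44x² + 27) ÷ lead(D) = 9x³ ÷ −x = −9x². Subtract (−9x²)·D = 9x³ + 45x². Remainder: −x² + 27.
Step 3: lead(−x² + 27) ÷ lead(D) = −x² ÷ −x = x. Subtract (x)·D = −x² − 5x. Remainder: 5x + 27.
Step 4: lead(5x + 27) ÷ lead(D) = 5x ÷ −x = −5. Subtract (−5)·D = 5x + 25. Remainder: 2.

R = [2], so D(x) is not a factor of P(x). no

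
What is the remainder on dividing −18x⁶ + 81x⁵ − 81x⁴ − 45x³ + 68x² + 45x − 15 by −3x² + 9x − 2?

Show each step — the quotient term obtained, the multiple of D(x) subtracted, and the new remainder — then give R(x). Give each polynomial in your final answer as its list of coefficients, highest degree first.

Step 1: lead(−18x⁶ + 81x⁵ − 81x⁴ − 45x³ + 68x² + 45x − 15) ÷ lead(D) = −18x⁶ ÷ −3x² = 6x⁴. Subtract (6x⁴)·D = −18x⁶ + 54x⁵ − 12x⁴. Remainder: 27x⁵ − 69x⁴ − 45x³ + 68x² + 45x − 15.
Step 2: lead(27x⁵ − 69x⁴ − 45x³ + 68x² + 45x − 15) ÷ lead(D) = 27x⁵ ÷ −3x² = −9x³. Subtract (−9x³)·D = 27x⁵ − 81x⁴ + 18x³. Remainder: 12x⁴ − 63x³ + 68x² + 45x − 15.
Step 3: lead(12x⁴ − 63x³ + 68x² + 45x − 15) ÷ lead(D) = 12x⁴ ÷ −3x² = −4x². Subtract (−4x²)·D = 12x⁴ − 36x³ + 8x². Remainder: −27x³ + 60x² + 45x − 15.
Step 4: lead(−27x³ + 60x² + 45x − 15) ÷ lead(D) = −27x³ ÷ −3x² = 9x. Subtract (9x)·D = −27x³ + 81x² − 18x. Remainder: −21x² + 63x − 15.
Step 5: lead(−21x² + 63x − 15) ÷ lead(D) = −21x² ÷ −3x² = 7. Subtract (7)·D = −21x² + 63x − 14. Remainder: −1.

R = [-1]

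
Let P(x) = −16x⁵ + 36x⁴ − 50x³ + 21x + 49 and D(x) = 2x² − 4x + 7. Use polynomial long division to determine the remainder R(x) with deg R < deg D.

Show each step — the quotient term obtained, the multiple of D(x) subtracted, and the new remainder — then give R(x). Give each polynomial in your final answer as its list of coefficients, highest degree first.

R = [0]

Step 1: lead(−16x⁵ + 36x⁴ − 50x³ + 21x + 49) ÷ lead(D) = −16x⁵ ÷ 2x² = −8x³. Subtract (−8x³)·D = −16x⁵ + 32x⁴ − 56x³. Remainder: 4x⁴ + 6x³ + 21x + 49.
Step 2: lead(4x⁴ + 6x³ + 21x + 49) ÷ lead(D) = 4x⁴ ÷ 2x² = 2x². Subtract (2x²)·D = 4x⁴ − 8x³ + 14x². Remainder: 14x³ − 14x² + 21x + 49.
Step 3: lead(14x³ − 14x² + 21x + 49) ÷ lead(D) = 14x³ ÷ 2x² = 7x. Subtract (7x)·D = 14x³ − 28x² + 49x. Remainder: 14x² − 28x + 49.
Step 4: lead(14x² − 28x + 49) ÷ lead(D) = 14x² ÷ 2x² = 7. Subtract (7)·D = 14x² − 28x + 49. Remainder: 0.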